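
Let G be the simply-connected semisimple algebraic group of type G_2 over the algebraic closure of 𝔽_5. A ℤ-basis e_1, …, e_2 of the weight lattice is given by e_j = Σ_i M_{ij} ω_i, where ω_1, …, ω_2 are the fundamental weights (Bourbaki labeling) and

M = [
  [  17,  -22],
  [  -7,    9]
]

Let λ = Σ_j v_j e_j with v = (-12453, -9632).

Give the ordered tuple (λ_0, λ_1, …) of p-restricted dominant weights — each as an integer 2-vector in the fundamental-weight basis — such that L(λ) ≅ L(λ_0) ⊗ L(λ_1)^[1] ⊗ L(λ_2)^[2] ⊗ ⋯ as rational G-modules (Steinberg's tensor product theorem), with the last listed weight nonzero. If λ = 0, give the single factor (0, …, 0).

ω-coordinates c = M·v, v = (-12453, -9632):
  c_1 = (17)·(-12453) + (-22)·(-9632) = 203
  c_2 = (-7)·(-12453) + (9)·(-9632) = 483
p = 5; digits c_i = Σ_j d_{ij}·5^j, 0 ≤ d_{ij} < 5:
  c_1 = 203 = 3·5^0 + 0·5^1 + 3·5^2 + 1·5^3
  c_2 = 483 = 3·5^0 + 1·5^1 + 4·5^2 + 3·5^3
Factor λ_0 = (3, 3)
Factor λ_1 = (0, 1)
Factor λ_2 = (3, 4)
Factor λ_3 = (1, 3)

((3, 3), (0, 1), (3, 4), (1, 3))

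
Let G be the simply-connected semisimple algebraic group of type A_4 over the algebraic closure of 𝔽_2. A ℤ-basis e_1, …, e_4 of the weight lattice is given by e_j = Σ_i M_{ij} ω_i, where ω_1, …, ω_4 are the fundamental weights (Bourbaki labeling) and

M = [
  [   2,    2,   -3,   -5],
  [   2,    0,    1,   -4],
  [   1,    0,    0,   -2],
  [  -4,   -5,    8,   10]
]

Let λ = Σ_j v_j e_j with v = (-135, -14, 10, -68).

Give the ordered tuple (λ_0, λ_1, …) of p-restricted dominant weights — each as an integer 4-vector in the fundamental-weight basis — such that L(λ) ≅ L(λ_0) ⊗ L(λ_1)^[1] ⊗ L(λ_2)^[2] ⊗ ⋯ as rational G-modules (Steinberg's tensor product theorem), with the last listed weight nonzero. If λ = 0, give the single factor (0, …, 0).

Change of basis e → ω: c = M·v where v = (-135, -14, 10, -68):
  c_1 = 2*-135 + 2*-14 + -3*10 + -5*-68 = 12
  c_2 = 2*-135 + 0*-14 + 1*10 + -4*-68 = 12
  c_3 = 1*-135 + 0*-14 + 0*10 + -2*-68 = 1
  c_4 = -4*-135 + -5*-14 + 8*10 + 10*-68 = 10
Base-2 expansion of each c_i:
  c_1 = 12 = 0·2^0 + 0·2^1 + 1·2^2 + 1·2^3
  c_2 = 12 = 0·2^0 + 0·2^1 + 1·2^2 + 1·2^3
  c_3 = 1 = 1·2^0
  c_4 = 10 = 0·2^0 + 1·2^1 + 0·2^2 + 1·2^3
λ_0 = (0, 0, 1, 0)
λ_1 = (0, 0, 0, 1)
λ_2 = (1, 1, 0, 0)
λ_3 = (1, 1, 0, 1)

((0, 0, 1, 0), (0, 0, 0, 1), (1, 1, 0, 0), (1, 1, 0, 1))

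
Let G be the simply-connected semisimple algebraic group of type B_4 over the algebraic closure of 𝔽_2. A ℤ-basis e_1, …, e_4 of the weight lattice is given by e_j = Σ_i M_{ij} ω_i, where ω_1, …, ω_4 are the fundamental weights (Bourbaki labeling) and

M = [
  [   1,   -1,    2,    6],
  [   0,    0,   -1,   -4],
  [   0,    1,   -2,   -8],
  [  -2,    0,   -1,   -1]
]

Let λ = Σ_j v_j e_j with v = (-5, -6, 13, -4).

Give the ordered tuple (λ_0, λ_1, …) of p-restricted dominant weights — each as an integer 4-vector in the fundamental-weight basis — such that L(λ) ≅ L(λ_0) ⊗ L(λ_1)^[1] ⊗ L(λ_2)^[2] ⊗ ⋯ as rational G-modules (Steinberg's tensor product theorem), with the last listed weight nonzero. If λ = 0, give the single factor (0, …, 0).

((1, 1, 0, 1), (1, 1, 0, 0))

Converting to the ω-basis (c_i = row i of M dotted with v = (-5, -6, 13, -4)):
  c_1 = (1)·(-5) + (-1)·(-6) + 2·13 + (6)·(-4) = 3
  c_2 = (0)·(-5) + (0)·(-6) + (-1)·(13) + (-4)·(-4) = 3
  c_3 = (0)·(-5) + (1)·(-6) + (-2)·(13) + (-8)·(-4) = 0
  c_4 = (-2)·(-5) + (0)·(-6) + (-1)·(13) + (-1)·(-4) = 1
Writing each c_i in base p = 2:
  c_1 = 3 = 1·2^0 + 1·2^1
  c_2 = 3 = 1·2^0 + 1·2^1
  c_3 = 0
  c_4 = 1 = 1·2^0
Factor λ_0 = (1, 1, 0, 1)
Factor λ_1 = (1, 1, 0, 0)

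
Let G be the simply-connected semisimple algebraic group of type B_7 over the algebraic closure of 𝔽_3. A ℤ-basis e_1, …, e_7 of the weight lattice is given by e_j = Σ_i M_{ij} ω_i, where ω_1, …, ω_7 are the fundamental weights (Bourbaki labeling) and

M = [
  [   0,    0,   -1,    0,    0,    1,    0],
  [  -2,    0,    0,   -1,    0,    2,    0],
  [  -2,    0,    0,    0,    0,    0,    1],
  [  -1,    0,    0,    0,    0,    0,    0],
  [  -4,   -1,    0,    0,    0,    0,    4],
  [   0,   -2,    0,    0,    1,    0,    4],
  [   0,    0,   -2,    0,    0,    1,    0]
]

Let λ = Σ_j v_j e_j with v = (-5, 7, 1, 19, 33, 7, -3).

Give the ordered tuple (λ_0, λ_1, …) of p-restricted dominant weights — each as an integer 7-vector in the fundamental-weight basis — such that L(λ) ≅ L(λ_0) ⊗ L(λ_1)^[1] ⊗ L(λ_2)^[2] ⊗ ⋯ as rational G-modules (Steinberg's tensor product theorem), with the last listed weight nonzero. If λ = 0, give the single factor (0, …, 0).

Change of basis e → ω: c = M·v where v = (-5, 7, 1, 19, 33, 7, -3):
  c_1 = 0*-5 + 0*7 + -1*1 + 0*19 + 0*33 + 1*7 + 0*-3 = 6
  c_2 = -2*-5 + 0*7 + 0*1 + -1*19 + 0*33 + 2*7 + 0*-3 = 5
  c_3 = -2*-5 + 0*7 + 0*1 + 0*19 + 0*33 + 0*7 + 1*-3 = 7
  c_4 = -1*-5 + 0*7 + 0*1 + 0*19 + 0*33 + 0*7 + 0*-3 = 5
  c_5 = -4*-5 + -1*7 + 0*1 + 0*19 + 0*33 + 0*7 + 4*-3 = 1
  c_6 = 0*-5 + -2*7 + 0*1 + 0*19 + 1*33 + 0*7 + 4*-3 = 7
  c_7 = 0*-5 + 0*7 + -2*1 + 0*19 + 0*33 + 1*7 + 0*-3 = 5
Base-3 expansion of each c_i:
  c_1 = 6 = 0·3^0 + 2·3^1
  c_2 = 5 = 2·3^0 + 1·3^1
  c_3 = 7 = 1·3^0 + 2·3^1
  c_4 = 5 = 2·3^0 + 1·3^1
  c_5 = 1 = 1·3^0
  c_6 = 7 = 1·3^0 + 2·3^1
  c_7 = 5 = 2·3^0 + 1·3^1
p-restricted factor λ_0 = (0, 2, 1, 2, 1, 1, 2)
p-restricted factor λ_1 = (2, 1, 2, 1, 0, 2, 1)

((0, 2, 1, 2, 1, 1, 2), (2, 1, 2, 1, 0, 2, 1))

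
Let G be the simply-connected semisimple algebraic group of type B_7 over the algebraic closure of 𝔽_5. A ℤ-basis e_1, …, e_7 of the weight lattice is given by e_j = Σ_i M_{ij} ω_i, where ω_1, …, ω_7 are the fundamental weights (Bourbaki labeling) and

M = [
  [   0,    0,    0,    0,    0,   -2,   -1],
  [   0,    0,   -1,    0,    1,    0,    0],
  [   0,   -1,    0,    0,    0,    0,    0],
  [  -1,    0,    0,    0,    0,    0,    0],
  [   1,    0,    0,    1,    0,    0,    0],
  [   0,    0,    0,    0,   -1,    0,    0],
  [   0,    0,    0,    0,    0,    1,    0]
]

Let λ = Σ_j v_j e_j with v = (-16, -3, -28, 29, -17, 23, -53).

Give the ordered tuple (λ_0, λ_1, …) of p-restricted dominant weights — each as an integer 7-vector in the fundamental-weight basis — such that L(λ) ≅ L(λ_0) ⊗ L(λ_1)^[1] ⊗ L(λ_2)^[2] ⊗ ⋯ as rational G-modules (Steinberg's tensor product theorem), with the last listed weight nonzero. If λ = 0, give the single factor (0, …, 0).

((2, 1, 3, 1, 3, 2, 3), (1, 2, 0, 3, 2, 3, 4))

Converting to the ω-basis (c_i = row i of M dotted with v = (-16, -3, -28, 29, -17, 23, -53)):
  c_1 = (0)·(-16) + (0)·(-3) + (0)·(-28) + 0·29 + (0)·(-17) + (-2)·(23) + (-1)·(-53) = 7
  c_2 = (0)·(-16) + (0)·(-3) + (-1)·(-28) + 0·29 + (1)·(-17) + 0·23 + (0)·(-53) = 11
  c_3 = (0)·(-16) + (-1)·(-3) + (0)·(-28) + 0·29 + (0)·(-17) + 0·23 + (0)·(-53) = 3
  c_4 = (-1)·(-16) + (0)·(-3) + (0)·(-28) + 0·29 + (0)·(-17) + 0·23 + (0)·(-53) = 16
  c_5 = (1)·(-16) + (0)·(-3) + (0)·(-28) + 1·29 + (0)·(-17) + 0·23 + (0)·(-53) = 13
  c_6 = (0)·(-16) + (0)·(-3) + (0)·(-28) + 0·29 + (-1)·(-17) + 0·23 + (0)·(-53) = 17
  c_7 = (0)·(-16) + (0)·(-3) + (0)·(-28) + 0·29 + (0)·(-17) + 1·23 + (0)·(-53) = 23
Base-5 expansion of each c_i:
  c_1 = 7 = 2·5^0 + 1·5^1
  c_2 = 11 = 1·5^0 + 2·5^1
  c_3 = 3 = 3·5^0
  c_4 = 16 = 1·5^0 + 3·5^1
  c_5 = 13 = 3·5^0 + 2·5^1
  c_6 = 17 = 2·5^0 + 3·5^1
  c_7 = 23 = 3·5^0 + 4·5^1
Factor λ_0 = (2, 1, 3, 1, 3, 2, 3)
Factor λ_1 = (1, 2, 0, 3, 2, 3, 4)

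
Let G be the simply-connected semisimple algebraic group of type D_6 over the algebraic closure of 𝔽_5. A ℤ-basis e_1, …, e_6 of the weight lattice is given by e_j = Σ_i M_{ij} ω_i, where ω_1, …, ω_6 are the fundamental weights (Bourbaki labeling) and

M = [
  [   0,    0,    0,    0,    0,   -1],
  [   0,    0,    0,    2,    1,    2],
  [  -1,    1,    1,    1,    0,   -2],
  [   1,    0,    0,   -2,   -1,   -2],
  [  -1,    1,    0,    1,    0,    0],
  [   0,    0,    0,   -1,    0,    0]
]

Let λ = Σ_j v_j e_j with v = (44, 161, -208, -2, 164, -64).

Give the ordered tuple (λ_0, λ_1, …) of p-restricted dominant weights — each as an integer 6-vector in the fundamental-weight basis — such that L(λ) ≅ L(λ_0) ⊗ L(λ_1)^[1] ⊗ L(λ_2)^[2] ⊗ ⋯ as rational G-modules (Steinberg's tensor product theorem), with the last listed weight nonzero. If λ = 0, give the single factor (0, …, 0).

((4, 2, 0, 2, 0, 2), (2, 1, 2, 2, 3, 0), (2, 1, 1, 0, 4, 0))

Compute c_i = Σ_j M_{ij} v_j with v = (44, 161, -208, -2, 164, -64):
  c_1 = (0)·(44) + (0)·(161) + (0)·(-208) + (0)·(-2) + (0)·(164) + (-1)·(-64) = 64
  c_2 = (0)·(44) + (0)·(161) + (0)·(-208) + (2)·(-2) + (1)·(164) + (2)·(-64) = 32
  c_3 = (-1)·(44) + (1)·(161) + (1)·(-208) + (1)·(-2) + (0)·(164) + (-2)·(-64) = 35
  c_4 = (1)·(44) + (0)·(161) + (0)·(-208) + (-2)·(-2) + (-1)·(164) + (-2)·(-64) = 12
  c_5 = (-1)·(44) + (1)·(161) + (0)·(-208) + (1)·(-2) + (0)·(164) + (0)·(-64) = 115
  c_6 = (0)·(44) + (0)·(161) + (0)·(-208) + (-1)·(-2) + (0)·(164) + (0)·(-64) = 2
Writing each c_i in base p = 5:
  c_1 = 64 = 4·5^0 + 2·5^1 + 2·5^2
  c_2 = 32 = 2·5^0 + 1·5^1 + 1·5^2
  c_3 = 35 = 0·5^0 + 2·5^1 + 1·5^2
  c_4 = 12 = 2·5^0 + 2·5^1
  c_5 = 115 = 0·5^0 + 3·5^1 + 4·5^2
  c_6 = 2 = 2·5^0
Factor λ_0 = (4, 2, 0, 2, 0, 2)
Factor λ_1 = (2, 1, 2, 2, 3, 0)
Factor λ_2 = (2, 1, 1, 0, 4, 0)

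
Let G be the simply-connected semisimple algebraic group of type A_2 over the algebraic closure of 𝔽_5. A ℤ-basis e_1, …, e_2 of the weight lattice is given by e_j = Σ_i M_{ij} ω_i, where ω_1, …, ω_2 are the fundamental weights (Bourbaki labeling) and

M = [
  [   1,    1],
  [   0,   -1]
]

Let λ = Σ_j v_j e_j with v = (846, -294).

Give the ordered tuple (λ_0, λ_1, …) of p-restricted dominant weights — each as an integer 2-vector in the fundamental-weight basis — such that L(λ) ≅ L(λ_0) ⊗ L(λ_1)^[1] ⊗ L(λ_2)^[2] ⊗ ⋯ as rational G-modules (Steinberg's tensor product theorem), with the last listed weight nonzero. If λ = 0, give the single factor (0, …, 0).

Compute c_i = Σ_j M_{ij} v_j with v = (846, -294):
  c_1 = (1)·(846) + (1)·(-294) = 552
  c_2 = (0)·(846) + (-1)·(-294) = 294
p = 5; digits c_i = Σ_j d_{ij}·5^j, 0 ≤ d_{ij} < 5:
  c_1 = 552 = 2·5^0 + 0·5^1 + 2·5^2 + 4·5^3
  c_2 = 294 = 4·5^0 + 3·5^1 + 1·5^2 + 2·5^3
p-restricted factor λ_0 = (2, 4)
p-restricted factor λ_1 = (0, 3)
p-restricted factor λ_2 = (2, 1)
p-restricted factor λ_3 = (4, 2)

((2, 4), (0, 3), (2, 1), (4, 2))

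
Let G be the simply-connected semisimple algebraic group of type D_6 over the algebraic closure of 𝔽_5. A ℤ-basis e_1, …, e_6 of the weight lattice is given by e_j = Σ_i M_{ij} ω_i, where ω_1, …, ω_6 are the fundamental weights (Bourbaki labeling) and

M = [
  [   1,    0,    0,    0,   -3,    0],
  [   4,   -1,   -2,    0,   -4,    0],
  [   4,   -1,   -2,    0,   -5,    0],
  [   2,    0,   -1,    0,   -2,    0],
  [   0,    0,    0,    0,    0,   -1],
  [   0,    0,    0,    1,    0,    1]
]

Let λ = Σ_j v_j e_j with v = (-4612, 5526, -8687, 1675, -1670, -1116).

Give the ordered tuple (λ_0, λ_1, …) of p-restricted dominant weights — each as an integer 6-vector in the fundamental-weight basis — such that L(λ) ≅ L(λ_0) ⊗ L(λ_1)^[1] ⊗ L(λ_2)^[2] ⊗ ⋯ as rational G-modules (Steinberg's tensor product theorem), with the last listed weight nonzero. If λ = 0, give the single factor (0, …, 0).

((3, 0, 0, 3, 1, 4), (4, 1, 0, 0, 3, 1), (0, 3, 0, 2, 4, 2), (3, 0, 4, 2, 3, 4), (0, 0, 2, 4, 1, 0))

In the fundamental-weight basis, λ has coordinates c = M·v (v = (-4612, 5526, -8687, 1675, -1670, -1116)):
  c_1 = (1)·(-4612) + (0)·(5526) + (0)·(-8687) + (0)·(1675) + (-3)·(-1670) + (0)·(-1116) = 398
  c_2 = (4)·(-4612) + (-1)·(5526) + (-2)·(-8687) + (0)·(1675) + (-4)·(-1670) + (0)·(-1116) = 80
  c_3 = (4)·(-4612) + (-1)·(5526) + (-2)·(-8687) + (0)·(1675) + (-5)·(-1670) + (0)·(-1116) = 1750
  c_4 = (2)·(-4612) + (0)·(5526) + (-1)·(-8687) + (0)·(1675) + (-2)·(-1670) + (0)·(-1116) = 2803
  c_5 = (0)·(-4612) + (0)·(5526) + (0)·(-8687) + (0)·(1675) + (0)·(-1670) + (-1)·(-1116) = 1116
  c_6 = (0)·(-4612) + (0)·(5526) + (0)·(-8687) + (1)·(1675) + (0)·(-1670) + (1)·(-1116) = 559
Writing each c_i in base p = 5:
  c_1 = 398 = 3·5^0 + 4·5^1 + 0·5^2 + 3·5^3
  c_2 = 80 = 0·5^0 + 1·5^1 + 3·5^2
  c_3 = 1750 = 0·5^0 + 0·5^1 + 0·5^2 + 4·5^3 + 2·5^4
  c_4 = 2803 = 3·5^0 + 0·5^1 + 2·5^2 + 2·5^3 + 4·5^4
  c_5 = 1116 = 1·5^0 + 3·5^1 + 4·5^2 + 3·5^3 + 1·5^4
  c_6 = 559 = 4·5^0 + 1·5^1 + 2·5^2 + 4·5^3
p-restricted factor λ_0 = (3, 0, 0, 3, 1, 4)
p-restricted factor λ_1 = (4, 1, 0, 0, 3, 1)
p-restricted factor λ_2 = (0, 3, 0, 2, 4, 2)
p-restricted factor λ_3 = (3, 0, 4, 2, 3, 4)
p-restricted factor λ_4 = (0, 0, 2, 4, 1, 0)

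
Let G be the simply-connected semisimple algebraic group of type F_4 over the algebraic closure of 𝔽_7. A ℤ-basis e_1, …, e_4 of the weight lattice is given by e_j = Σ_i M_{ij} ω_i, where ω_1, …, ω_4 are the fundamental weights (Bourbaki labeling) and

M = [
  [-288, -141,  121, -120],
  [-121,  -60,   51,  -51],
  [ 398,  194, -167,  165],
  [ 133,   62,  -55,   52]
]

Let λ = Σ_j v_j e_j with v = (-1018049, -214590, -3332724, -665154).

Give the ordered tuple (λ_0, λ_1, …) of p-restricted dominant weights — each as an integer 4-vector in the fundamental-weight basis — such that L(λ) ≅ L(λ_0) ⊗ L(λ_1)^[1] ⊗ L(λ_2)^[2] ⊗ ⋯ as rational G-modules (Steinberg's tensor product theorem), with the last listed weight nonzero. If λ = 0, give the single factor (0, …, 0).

In the fundamental-weight basis, λ has coordinates c = M·v (v = (-1018049, -214590, -3332724, -665154)):
  c_1 = (-288)·(-1018049) + (-141)·(-214590) + (121)·(-3332724) + (-120)·(-665154) = 14178
  c_2 = (-121)·(-1018049) + (-60)·(-214590) + (51)·(-3332724) + (-51)·(-665154) = 13259
  c_3 = (398)·(-1018049) + (194)·(-214590) + (-167)·(-3332724) + (165)·(-665154) = 536
  c_4 = (133)·(-1018049) + (62)·(-214590) + (-55)·(-3332724) + (52)·(-665154) = 6715
p = 7; digits c_i = Σ_j d_{ij}·7^j, 0 ≤ d_{ij} < 7:
  c_1 = 14178 = 3·7^0 + 2·7^1 + 2·7^2 + 6·7^3 + 5·7^4
  c_2 = 13259 = 1·7^0 + 4·7^1 + 4·7^2 + 3·7^3 + 5·7^4
  c_3 = 536 = 4·7^0 + 6·7^1 + 3·7^2 + 1·7^3
  c_4 = 6715 = 2·7^0 + 0·7^1 + 4·7^2 + 5·7^3 + 2·7^4
p-restricted factor λ_0 = (3, 1, 4, 2)
p-restricted factor λ_1 = (2, 4, 6, 0)
p-restricted factor λ_2 = (2, 4, 3, 4)
p-restricted factor λ_3 = (6, 3, 1, 5)
p-restricted factor λ_4 = (5, 5, 0, 2)

((3, 1, 4, 2), (2, 4, 6, 0), (2, 4, 3, 4), (6, 3, 1, 5), (5, 5, 0, 2))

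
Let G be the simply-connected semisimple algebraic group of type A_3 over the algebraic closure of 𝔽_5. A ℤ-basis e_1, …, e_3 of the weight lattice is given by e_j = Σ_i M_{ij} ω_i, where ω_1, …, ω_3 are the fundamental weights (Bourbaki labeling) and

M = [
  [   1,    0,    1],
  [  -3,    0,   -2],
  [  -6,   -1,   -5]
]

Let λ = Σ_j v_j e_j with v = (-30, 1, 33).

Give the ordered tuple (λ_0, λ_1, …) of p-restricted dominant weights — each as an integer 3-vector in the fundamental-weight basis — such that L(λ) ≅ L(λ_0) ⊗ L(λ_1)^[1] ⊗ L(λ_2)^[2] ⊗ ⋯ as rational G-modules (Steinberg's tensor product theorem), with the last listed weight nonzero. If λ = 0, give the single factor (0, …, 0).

((3, 4, 4), (0, 4, 2))

Converting to the ω-basis (c_i = row i of M dotted with v = (-30, 1, 33)):
  c_1 = 1*-30 + 0*1 + 1*33 = 3
  c_2 = -3*-30 + 0*1 + -2*33 = 24
  c_3 = -6*-30 + -1*1 + -5*33 = 14
Writing each c_i in base p = 5:
  c_1 = 3 = 3·5^0
  c_2 = 24 = 4·5^0 + 4·5^1
  c_3 = 14 = 4·5^0 + 2·5^1
Factor λ_0 = (3, 4, 4)
Factor λ_1 = (0, 4, 2)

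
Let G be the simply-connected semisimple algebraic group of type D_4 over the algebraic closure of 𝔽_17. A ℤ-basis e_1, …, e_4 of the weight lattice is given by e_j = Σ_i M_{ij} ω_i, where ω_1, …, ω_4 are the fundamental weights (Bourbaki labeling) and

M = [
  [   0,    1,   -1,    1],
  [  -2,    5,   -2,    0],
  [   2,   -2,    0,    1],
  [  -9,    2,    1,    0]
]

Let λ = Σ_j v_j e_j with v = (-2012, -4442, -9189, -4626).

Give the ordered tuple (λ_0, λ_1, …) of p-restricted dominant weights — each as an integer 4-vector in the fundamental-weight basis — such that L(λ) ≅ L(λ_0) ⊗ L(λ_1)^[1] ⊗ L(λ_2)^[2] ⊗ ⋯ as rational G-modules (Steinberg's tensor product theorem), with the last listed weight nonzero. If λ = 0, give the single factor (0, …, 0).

((2, 5, 13, 1), (7, 11, 13, 2))

Change of basis e → ω: c = M·v where v = (-2012, -4442, -9189, -4626):
  c_1 = (0)·(-2012) + (1)·(-4442) + (-1)·(-9189) + (1)·(-4626) = 121
  c_2 = (-2)·(-2012) + (5)·(-4442) + (-2)·(-9189) + (0)·(-4626) = 192
  c_3 = (2)·(-2012) + (-2)·(-4442) + (0)·(-9189) + (1)·(-4626) = 234
  c_4 = (-9)·(-2012) + (2)·(-4442) + (1)·(-9189) + (0)·(-4626) = 35
p = 17; digits c_i = Σ_j d_{ij}·17^j, 0 ≤ d_{ij} < 17:
  c_1 = 121 = 2·17^0 + 7·17^1
  c_2 = 192 = 5·17^0 + 11·17^1
  c_3 = 234 = 13·17^0 + 13·17^1
  c_4 = 35 = 1·17^0 + 2·17^1
Factor λ_0 = (2, 5, 13, 1)
Factor λ_1 = (7, 11, 13, 2)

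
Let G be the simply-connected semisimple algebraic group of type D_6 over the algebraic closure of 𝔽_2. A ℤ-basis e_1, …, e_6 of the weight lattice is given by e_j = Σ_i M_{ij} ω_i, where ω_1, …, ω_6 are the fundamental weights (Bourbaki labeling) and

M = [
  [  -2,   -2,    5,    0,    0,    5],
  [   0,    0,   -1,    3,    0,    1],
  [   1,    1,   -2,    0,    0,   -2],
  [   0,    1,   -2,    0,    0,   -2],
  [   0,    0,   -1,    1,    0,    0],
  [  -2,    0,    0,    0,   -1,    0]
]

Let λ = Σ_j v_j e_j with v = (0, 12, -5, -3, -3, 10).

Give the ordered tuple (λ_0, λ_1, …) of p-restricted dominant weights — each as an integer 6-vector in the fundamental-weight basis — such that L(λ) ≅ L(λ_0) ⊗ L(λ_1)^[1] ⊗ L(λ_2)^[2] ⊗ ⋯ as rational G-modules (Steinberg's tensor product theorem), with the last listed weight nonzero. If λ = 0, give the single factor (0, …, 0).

Change of basis e → ω: c = M·v where v = (0, 12, -5, -3, -3, 10):
  c_1 = -2*0 + -2*12 + 5*-5 + 0*-3 + 0*-3 + 5*10 = 1
  c_2 = 0*0 + 0*12 + -1*-5 + 3*-3 + 0*-3 + 1*10 = 6
  c_3 = 1*0 + 1*12 + -2*-5 + 0*-3 + 0*-3 + -2*10 = 2
  c_4 = 0*0 + 1*12 + -2*-5 + 0*-3 + 0*-3 + -2*10 = 2
  c_5 = 0*0 + 0*12 + -1*-5 + 1*-3 + 0*-3 + 0*10 = 2
  c_6 = -2*0 + 0*12 + 0*-5 + 0*-3 + -1*-3 + 0*10 = 3
Expand coordinatewise in base 2:
  c_1 = 1 = 1·2^0
  c_2 = 6 = 0·2^0 + 1·2^1 + 1·2^2
  c_3 = 2 = 0·2^0 + 1·2^1
  c_4 = 2 = 0·2^0 + 1·2^1
  c_5 = 2 = 0·2^0 + 1·2^1
  c_6 = 3 = 1·2^0 + 1·2^1
Factor λ_0 = (1, 0, 0, 0, 0, 1)
Factor λ_1 = (0, 1, 1, 1, 1, 1)
Factor λ_2 = (0, 1, 0, 0, 0, 0)

((1, 0, 0, 0, 0, 1), (0, 1, 1, 1, 1, 1), (0, 1, 0, 0, 0, 0))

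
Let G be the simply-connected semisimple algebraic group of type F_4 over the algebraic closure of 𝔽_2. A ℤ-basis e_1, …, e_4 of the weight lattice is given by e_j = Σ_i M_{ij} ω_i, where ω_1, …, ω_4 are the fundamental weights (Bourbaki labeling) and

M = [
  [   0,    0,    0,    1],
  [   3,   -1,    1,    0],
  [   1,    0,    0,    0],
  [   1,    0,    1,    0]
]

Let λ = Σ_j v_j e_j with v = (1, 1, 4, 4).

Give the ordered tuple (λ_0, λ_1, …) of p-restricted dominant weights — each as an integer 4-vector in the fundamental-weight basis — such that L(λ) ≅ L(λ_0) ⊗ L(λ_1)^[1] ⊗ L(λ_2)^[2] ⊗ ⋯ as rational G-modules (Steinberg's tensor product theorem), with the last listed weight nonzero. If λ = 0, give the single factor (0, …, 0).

((0, 0, 1, 1), (0, 1, 0, 0), (1, 1, 0, 1))

Compute c_i = Σ_j M_{ij} v_j with v = (1, 1, 4, 4):
  c_1 = (0)·(1) + (0)·(1) + (0)·(4) + (1)·(4) = 4
  c_2 = (3)·(1) + (-1)·(1) + (1)·(4) + (0)·(4) = 6
  c_3 = (1)·(1) + (0)·(1) + (0)·(4) + (0)·(4) = 1
  c_4 = (1)·(1) + (0)·(1) + (1)·(4) + (0)·(4) = 5
p = 2; digits c_i = Σ_j d_{ij}·2^j, 0 ≤ d_{ij} < 2:
  c_1 = 4 = 0·2^0 + 0·2^1 + 1·2^2
  c_2 = 6 = 0·2^0 + 1·2^1 + 1·2^2
  c_3 = 1 = 1·2^0
  c_4 = 5 = 1·2^0 + 0·2^1 + 1·2^2
p-restricted factor λ_0 = (0, 0, 1, 1)
p-restricted factor λ_1 = (0, 1, 0, 0)
p-restricted factor λ_2 = (1, 1, 0, 1)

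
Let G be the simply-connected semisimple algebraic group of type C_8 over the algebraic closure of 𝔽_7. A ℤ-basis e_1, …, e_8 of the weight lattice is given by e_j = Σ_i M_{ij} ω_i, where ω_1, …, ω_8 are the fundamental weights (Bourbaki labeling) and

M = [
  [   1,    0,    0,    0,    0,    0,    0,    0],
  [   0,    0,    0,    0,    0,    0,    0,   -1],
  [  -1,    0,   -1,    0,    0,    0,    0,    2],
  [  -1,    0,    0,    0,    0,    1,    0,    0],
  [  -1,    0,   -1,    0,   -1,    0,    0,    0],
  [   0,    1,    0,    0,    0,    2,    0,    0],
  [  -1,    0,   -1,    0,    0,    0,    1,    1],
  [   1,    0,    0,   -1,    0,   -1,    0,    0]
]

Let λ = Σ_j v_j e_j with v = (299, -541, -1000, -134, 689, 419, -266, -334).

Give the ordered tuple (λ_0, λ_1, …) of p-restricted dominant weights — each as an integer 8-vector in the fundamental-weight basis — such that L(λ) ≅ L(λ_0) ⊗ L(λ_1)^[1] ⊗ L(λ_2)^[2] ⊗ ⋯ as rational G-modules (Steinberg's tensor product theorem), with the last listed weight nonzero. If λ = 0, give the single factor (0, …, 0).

Compute c_i = Σ_j M_{ij} v_j with v = (299, -541, -1000, -134, 689, 419, -266, -334):
  c_1 = 1*299 + 0*-541 + 0*-1000 + 0*-134 + 0*689 + 0*419 + 0*-266 + 0*-334 = 299
  c_2 = 0*299 + 0*-541 + 0*-1000 + 0*-134 + 0*689 + 0*419 + 0*-266 + -1*-334 = 334
  c_3 = -1*299 + 0*-541 + -1*-1000 + 0*-134 + 0*689 + 0*419 + 0*-266 + 2*-334 = 33
  c_4 = -1*299 + 0*-541 + 0*-1000 + 0*-134 + 0*689 + 1*419 + 0*-266 + 0*-334 = 120
  c_5 = -1*299 + 0*-541 + -1*-1000 + 0*-134 + -1*689 + 0*419 + 0*-266 + 0*-334 = 12
  c_6 = 0*299 + 1*-541 + 0*-1000 + 0*-134 + 0*689 + 2*419 + 0*-266 + 0*-334 = 297
  c_7 = -1*299 + 0*-541 + -1*-1000 + 0*-134 + 0*689 + 0*419 + 1*-266 + 1*-334 = 101
  c_8 = 1*299 + 0*-541 + 0*-1000 + -1*-134 + 0*689 + -1*419 + 0*-266 + 0*-334 = 14
p = 7; digits c_i = Σ_j d_{ij}·7^j, 0 ≤ d_{ij} < 7:
  c_1 = 299 = 5·7^0 + 0·7^1 + 6·7^2
  c_2 = 334 = 5·7^0 + 5·7^1 + 6·7^2
  c_3 = 33 = 5·7^0 + 4·7^1
  c_4 = 120 = 1·7^0 + 3·7^1 + 2·7^2
  c_5 = 12 = 5·7^0 + 1·7^1
  c_6 = 297 = 3·7^0 + 0·7^1 + 6·7^2
  c_7 = 101 = 3·7^0 + 0·7^1 + 2·7^2
  c_8 = 14 = 0·7^0 + 2·7^1
λ_0 = (5, 5, 5, 1, 5, 3, 3, 0)
λ_1 = (0, 5, 4, 3, 1, 0, 0, 2)
λ_2 = (6, 6, 0, 2, 0, 6, 2, 0)

((5, 5, 5, 1, 5, 3, 3, 0), (0, 5, 4, 3, 1, 0, 0, 2), (6, 6, 0, 2, 0, 6, 2, 0))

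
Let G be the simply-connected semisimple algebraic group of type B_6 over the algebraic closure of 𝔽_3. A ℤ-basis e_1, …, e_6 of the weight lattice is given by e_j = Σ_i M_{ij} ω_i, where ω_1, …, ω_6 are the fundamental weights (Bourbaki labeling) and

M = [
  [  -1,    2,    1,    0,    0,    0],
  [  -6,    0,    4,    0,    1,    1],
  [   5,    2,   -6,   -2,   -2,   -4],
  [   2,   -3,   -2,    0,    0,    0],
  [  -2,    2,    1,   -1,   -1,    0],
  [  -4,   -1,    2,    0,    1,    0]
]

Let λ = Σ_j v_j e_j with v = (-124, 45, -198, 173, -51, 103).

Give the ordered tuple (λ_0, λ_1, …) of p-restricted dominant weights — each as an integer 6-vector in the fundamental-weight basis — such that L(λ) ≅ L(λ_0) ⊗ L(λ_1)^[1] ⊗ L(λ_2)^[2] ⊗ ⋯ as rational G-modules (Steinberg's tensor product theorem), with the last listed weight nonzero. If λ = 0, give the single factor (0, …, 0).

((1, 1, 2, 1, 0, 1), (2, 1, 0, 1, 0, 1), (1, 0, 0, 1, 2, 0))

In the fundamental-weight basis, λ has coordinates c = M·v (v = (-124, 45, -198, 173, -51, 103)):
  c_1 = (-1)·(-124) + 2·45 + (1)·(-198) + 0·173 + (0)·(-51) + 0·103 = 16
  c_2 = (-6)·(-124) + 0·45 + (4)·(-198) + 0·173 + (1)·(-51) + 1·103 = 4
  c_3 = (5)·(-124) + 2·45 + (-6)·(-198) + (-2)·(173) + (-2)·(-51) + (-4)·(103) = 2
  c_4 = (2)·(-124) + (-3)·(45) + (-2)·(-198) + 0·173 + (0)·(-51) + 0·103 = 13
  c_5 = (-2)·(-124) + 2·45 + (1)·(-198) + (-1)·(173) + (-1)·(-51) + 0·103 = 18
  c_6 = (-4)·(-124) + (-1)·(45) + (2)·(-198) + 0·173 + (1)·(-51) + 0·103 = 4
Writing each c_i in base p = 3:
  c_1 = 16 = 1·3^0 + 2·3^1 + 1·3^2
  c_2 = 4 = 1·3^0 + 1·3^1
  c_3 = 2 = 2·3^0
  c_4 = 13 = 1·3^0 + 1·3^1 + 1·3^2
  c_5 = 18 = 0·3^0 + 0·3^1 + 2·3^2
  c_6 = 4 = 1·3^0 + 1·3^1
λ_0 = (1, 1, 2, 1, 0, 1)
λ_1 = (2, 1, 0, 1, 0, 1)
λ_2 = (1, 0, 0, 1, 2, 0)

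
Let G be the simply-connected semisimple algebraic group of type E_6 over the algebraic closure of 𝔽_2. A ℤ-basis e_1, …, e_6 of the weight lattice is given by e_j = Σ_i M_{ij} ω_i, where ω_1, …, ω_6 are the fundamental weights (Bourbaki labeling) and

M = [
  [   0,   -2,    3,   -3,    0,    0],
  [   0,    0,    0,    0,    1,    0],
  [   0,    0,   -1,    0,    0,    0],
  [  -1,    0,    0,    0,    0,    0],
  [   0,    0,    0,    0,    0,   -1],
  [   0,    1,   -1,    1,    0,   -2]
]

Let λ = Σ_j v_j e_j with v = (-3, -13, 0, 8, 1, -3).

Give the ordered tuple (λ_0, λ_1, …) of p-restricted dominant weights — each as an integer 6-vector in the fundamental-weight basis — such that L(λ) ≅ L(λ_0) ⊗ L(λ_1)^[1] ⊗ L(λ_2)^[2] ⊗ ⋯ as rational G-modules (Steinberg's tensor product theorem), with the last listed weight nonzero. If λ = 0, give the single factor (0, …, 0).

((0, 1, 0, 1, 1, 1), (1, 0, 0, 1, 1, 0))

ω-coordinates c = M·v, v = (-3, -13, 0, 8, 1, -3):
  c_1 = (0)·(-3) + (-2)·(-13) + (3)·(0) + (-3)·(8) + (0)·(1) + (0)·(-3) = 2
  c_2 = (0)·(-3) + (0)·(-13) + (0)·(0) + (0)·(8) + (1)·(1) + (0)·(-3) = 1
  c_3 = (0)·(-3) + (0)·(-13) + (-1)·(0) + (0)·(8) + (0)·(1) + (0)·(-3) = 0
  c_4 = (-1)·(-3) + (0)·(-13) + (0)·(0) + (0)·(8) + (0)·(1) + (0)·(-3) = 3
  c_5 = (0)·(-3) + (0)·(-13) + (0)·(0) + (0)·(8) + (0)·(1) + (-1)·(-3) = 3
  c_6 = (0)·(-3) + (1)·(-13) + (-1)·(0) + (1)·(8) + (0)·(1) + (-2)·(-3) = 1
Expand coordinatewise in base 2:
  c_1 = 2 = 0·2^0 + 1·2^1
  c_2 = 1 = 1·2^0
  c_3 = 0
  c_4 = 3 = 1·2^0 + 1·2^1
  c_5 = 3 = 1·2^0 + 1·2^1
  c_6 = 1 = 1·2^0
Factor λ_0 = (0, 1, 0, 1, 1, 1)
Factor λ_1 = (1, 0, 0, 1, 1, 0)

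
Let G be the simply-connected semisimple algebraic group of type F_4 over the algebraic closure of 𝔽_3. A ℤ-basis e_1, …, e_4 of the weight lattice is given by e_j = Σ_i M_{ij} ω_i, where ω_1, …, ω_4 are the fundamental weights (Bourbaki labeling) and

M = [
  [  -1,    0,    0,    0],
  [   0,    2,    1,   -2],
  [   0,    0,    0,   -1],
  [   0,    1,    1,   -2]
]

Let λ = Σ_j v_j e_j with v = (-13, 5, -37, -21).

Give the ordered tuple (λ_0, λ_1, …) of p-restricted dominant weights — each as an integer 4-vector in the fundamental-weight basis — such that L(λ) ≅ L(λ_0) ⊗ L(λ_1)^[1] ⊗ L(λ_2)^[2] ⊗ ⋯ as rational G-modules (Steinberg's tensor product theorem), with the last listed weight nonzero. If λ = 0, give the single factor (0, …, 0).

((1, 0, 0, 1), (1, 2, 1, 0), (1, 1, 2, 1))

ω-coordinates c = M·v, v = (-13, 5, -37, -21):
  c_1 = (-1)·(-13) + 0·5 + (0)·(-37) + (0)·(-21) = 13
  c_2 = (0)·(-13) + 2·5 + (1)·(-37) + (-2)·(-21) = 15
  c_3 = (0)·(-13) + 0·5 + (0)·(-37) + (-1)·(-21) = 21
  c_4 = (0)·(-13) + 1·5 + (1)·(-37) + (-2)·(-21) = 10
p = 3; digits c_i = Σ_j d_{ij}·3^j, 0 ≤ d_{ij} < 3:
  c_1 = 13 = 1·3^0 + 1·3^1 + 1·3^2
  c_2 = 15 = 0·3^0 + 2·3^1 + 1·3^2
  c_3 = 21 = 0·3^0 + 1·3^1 + 2·3^2
  c_4 = 10 = 1·3^0 + 0·3^1 + 1·3^2
p-restricted factor λ_0 = (1, 0, 0, 1)
p-restricted factor λ_1 = (1, 2, 1, 0)
p-restricted factor λ_2 = (1, 1, 2, 1)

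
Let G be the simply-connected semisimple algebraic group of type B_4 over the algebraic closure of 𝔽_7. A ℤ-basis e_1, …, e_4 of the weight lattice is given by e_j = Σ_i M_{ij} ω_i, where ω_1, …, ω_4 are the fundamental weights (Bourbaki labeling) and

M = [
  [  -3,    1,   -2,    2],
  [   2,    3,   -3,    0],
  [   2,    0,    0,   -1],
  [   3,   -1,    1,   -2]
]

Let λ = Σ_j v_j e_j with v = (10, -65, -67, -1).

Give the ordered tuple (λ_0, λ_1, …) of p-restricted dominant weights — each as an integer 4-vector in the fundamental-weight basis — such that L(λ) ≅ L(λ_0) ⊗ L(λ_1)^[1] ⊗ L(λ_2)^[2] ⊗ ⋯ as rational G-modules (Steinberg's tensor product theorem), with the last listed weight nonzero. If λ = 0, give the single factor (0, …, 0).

Change of basis e → ω: c = M·v where v = (10, -65, -67, -1):
  c_1 = -3*10 + 1*-65 + -2*-67 + 2*-1 = 37
  c_2 = 2*10 + 3*-65 + -3*-67 + 0*-1 = 26
  c_3 = 2*10 + 0*-65 + 0*-67 + -1*-1 = 21
  c_4 = 3*10 + -1*-65 + 1*-67 + -2*-1 = 30
Expand coordinatewise in base 7:
  c_1 = 37 = 2·7^0 + 5·7^1
  c_2 = 26 = 5·7^0 + 3·7^1
  c_3 = 21 = 0·7^0 + 3·7^1
  c_4 = 30 = 2·7^0 + 4·7^1
Factor λ_0 = (2, 5, 0, 2)
Factor λ_1 = (5, 3, 3, 4)

((2, 5, 0, 2), (5, 3, 3, 4))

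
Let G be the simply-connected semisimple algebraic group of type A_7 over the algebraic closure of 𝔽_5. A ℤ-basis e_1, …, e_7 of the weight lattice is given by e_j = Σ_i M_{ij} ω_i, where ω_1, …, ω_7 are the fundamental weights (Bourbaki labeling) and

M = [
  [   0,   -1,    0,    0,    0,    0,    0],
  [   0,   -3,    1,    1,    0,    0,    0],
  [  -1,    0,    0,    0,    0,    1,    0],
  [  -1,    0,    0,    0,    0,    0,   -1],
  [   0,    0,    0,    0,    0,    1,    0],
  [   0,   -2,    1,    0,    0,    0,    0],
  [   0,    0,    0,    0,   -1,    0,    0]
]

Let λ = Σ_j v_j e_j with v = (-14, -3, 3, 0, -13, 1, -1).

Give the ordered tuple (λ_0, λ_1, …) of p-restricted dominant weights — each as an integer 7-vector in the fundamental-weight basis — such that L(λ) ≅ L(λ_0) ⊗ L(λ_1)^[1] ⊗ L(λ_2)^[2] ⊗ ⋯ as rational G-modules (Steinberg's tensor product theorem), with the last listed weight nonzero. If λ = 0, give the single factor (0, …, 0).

Converting to the ω-basis (c_i = row i of M dotted with v = (-14, -3, 3, 0, -13, 1, -1)):
  c_1 = 0*-14 + -1*-3 + 0*3 + 0*0 + 0*-13 + 0*1 + 0*-1 = 3
  c_2 = 0*-14 + -3*-3 + 1*3 + 1*0 + 0*-13 + 0*1 + 0*-1 = 12
  c_3 = -1*-14 + 0*-3 + 0*3 + 0*0 + 0*-13 + 1*1 + 0*-1 = 15
  c_4 = -1*-14 + 0*-3 + 0*3 + 0*0 + 0*-13 + 0*1 + -1*-1 = 15
  c_5 = 0*-14 + 0*-3 + 0*3 + 0*0 + 0*-13 + 1*1 + 0*-1 = 1
  c_6 = 0*-14 + -2*-3 + 1*3 + 0*0 + 0*-13 + 0*1 + 0*-1 = 9
  c_7 = 0*-14 + 0*-3 + 0*3 + 0*0 + -1*-13 + 0*1 + 0*-1 = 13
Writing each c_i in base p = 5:
  c_1 = 3 = 3·5^0
  c_2 = 12 = 2·5^0 + 2·5^1
  c_3 = 15 = 0·5^0 + 3·5^1
  c_4 = 15 = 0·5^0 + 3·5^1
  c_5 = 1 = 1·5^0
  c_6 = 9 = 4·5^0 + 1·5^1
  c_7 = 13 = 3·5^0 + 2·5^1
p-restricted factor λ_0 = (3, 2, 0, 0, 1, 4, 3)
p-restricted factor λ_1 = (0, 2, 3, 3, 0, 1, 2)

((3, 2, 0, 0, 1, 4, 3), (0, 2, 3, 3, 0, 1, 2))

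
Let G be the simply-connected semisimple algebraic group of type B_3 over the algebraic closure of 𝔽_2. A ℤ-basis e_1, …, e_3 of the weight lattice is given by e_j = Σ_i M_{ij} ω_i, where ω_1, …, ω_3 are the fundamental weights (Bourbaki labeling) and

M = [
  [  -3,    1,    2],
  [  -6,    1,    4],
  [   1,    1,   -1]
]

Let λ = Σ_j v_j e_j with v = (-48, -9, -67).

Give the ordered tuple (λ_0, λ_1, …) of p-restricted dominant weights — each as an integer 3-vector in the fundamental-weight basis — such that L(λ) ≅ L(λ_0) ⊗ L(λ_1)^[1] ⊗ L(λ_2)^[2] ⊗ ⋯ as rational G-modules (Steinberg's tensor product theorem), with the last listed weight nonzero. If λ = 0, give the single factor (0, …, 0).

((1, 1, 0), (0, 1, 1), (0, 0, 0), (0, 1, 1))

ω-coordinates c = M·v, v = (-48, -9, -67):
  c_1 = (-3)·(-48) + (1)·(-9) + (2)·(-67) = 1
  c_2 = (-6)·(-48) + (1)·(-9) + (4)·(-67) = 11
  c_3 = (1)·(-48) + (1)·(-9) + (-1)·(-67) = 10
Base-2 expansion of each c_i:
  c_1 = 1 = 1·2^0
  c_2 = 11 = 1·2^0 + 1·2^1 + 0·2^2 + 1·2^3
  c_3 = 10 = 0·2^0 + 1·2^1 + 0·2^2 + 1·2^3
Factor λ_0 = (1, 1, 0)
Factor λ_1 = (0, 1, 1)
Factor λ_2 = (0, 0, 0)
Factor λ_3 = (0, 1, 1)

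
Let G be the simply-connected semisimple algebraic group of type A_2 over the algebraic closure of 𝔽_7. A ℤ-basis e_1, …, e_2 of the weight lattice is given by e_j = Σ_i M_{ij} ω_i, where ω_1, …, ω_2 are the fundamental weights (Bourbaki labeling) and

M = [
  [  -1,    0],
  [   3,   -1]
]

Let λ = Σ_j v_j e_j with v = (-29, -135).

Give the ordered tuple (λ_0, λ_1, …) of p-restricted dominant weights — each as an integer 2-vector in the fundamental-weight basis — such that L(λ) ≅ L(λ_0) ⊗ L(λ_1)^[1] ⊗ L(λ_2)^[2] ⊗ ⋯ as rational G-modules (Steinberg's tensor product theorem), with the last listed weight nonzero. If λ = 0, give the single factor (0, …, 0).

Change of basis e → ω: c = M·v where v = (-29, -135):
  c_1 = -1*-29 + 0*-135 = 29
  c_2 = 3*-29 + -1*-135 = 48
p = 7; digits c_i = Σ_j d_{ij}·7^j, 0 ≤ d_{ij} < 7:
  c_1 = 29 = 1·7^0 + 4·7^1
  c_2 = 48 = 6·7^0 + 6·7^1
λ_0 = (1, 6)
λ_1 = (4, 6)

((1, 6), (4, 6))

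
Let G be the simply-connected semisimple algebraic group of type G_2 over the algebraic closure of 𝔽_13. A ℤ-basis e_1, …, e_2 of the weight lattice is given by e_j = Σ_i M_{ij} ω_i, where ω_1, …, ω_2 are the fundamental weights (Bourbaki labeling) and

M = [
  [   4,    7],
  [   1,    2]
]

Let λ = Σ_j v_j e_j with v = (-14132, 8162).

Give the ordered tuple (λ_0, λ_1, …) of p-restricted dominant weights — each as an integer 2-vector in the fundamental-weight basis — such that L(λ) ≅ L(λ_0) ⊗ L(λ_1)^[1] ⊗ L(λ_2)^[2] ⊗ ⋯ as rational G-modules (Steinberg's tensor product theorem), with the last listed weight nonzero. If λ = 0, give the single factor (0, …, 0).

In the fundamental-weight basis, λ has coordinates c = M·v (v = (-14132, 8162)):
  c_1 = (4)·(-14132) + (7)·(8162) = 606
  c_2 = (1)·(-14132) + (2)·(8162) = 2192
Writing each c_i in base p = 13:
  c_1 = 606 = 8·13^0 + 7·13^1 + 3·13^2
  c_2 = 2192 = 8·13^0 + 12·13^1 + 12·13^2
p-restricted factor λ_0 = (8, 8)
p-restricted factor λ_1 = (7, 12)
p-restricted factor λ_2 = (3, 12)

((8, 8), (7, 12), (3, 12))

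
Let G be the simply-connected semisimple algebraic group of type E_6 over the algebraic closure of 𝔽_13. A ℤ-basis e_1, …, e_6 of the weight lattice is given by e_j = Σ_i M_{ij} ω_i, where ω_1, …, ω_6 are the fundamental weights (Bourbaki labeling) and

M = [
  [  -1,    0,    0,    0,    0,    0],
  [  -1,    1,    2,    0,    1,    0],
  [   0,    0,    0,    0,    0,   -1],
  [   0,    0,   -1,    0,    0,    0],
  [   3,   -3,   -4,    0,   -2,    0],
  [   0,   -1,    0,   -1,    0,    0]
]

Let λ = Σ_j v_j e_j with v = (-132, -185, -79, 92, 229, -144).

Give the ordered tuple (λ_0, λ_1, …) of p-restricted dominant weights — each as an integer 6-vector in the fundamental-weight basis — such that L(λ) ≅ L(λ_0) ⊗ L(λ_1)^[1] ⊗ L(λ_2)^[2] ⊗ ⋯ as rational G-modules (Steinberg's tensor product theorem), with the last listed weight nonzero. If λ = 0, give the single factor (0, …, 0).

In the fundamental-weight basis, λ has coordinates c = M·v (v = (-132, -185, -79, 92, 229, -144)):
  c_1 = (-1)·(-132) + (0)·(-185) + (0)·(-79) + (0)·(92) + (0)·(229) + (0)·(-144) = 132
  c_2 = (-1)·(-132) + (1)·(-185) + (2)·(-79) + (0)·(92) + (1)·(229) + (0)·(-144) = 18
  c_3 = (0)·(-132) + (0)·(-185) + (0)·(-79) + (0)·(92) + (0)·(229) + (-1)·(-144) = 144
  c_4 = (0)·(-132) + (0)·(-185) + (-1)·(-79) + (0)·(92) + (0)·(229) + (0)·(-144) = 79
  c_5 = (3)·(-132) + (-3)·(-185) + (-4)·(-79) + (0)·(92) + (-2)·(229) + (0)·(-144) = 17
  c_6 = (0)·(-132) + (-1)·(-185) + (0)·(-79) + (-1)·(92) + (0)·(229) + (0)·(-144) = 93
p = 13; digits c_i = Σ_j d_{ij}·13^j, 0 ≤ d_{ij} < 13:
  c_1 = 132 = 2·13^0 + 10·13^1
  c_2 = 18 = 5·13^0 + 1·13^1
  c_3 = 144 = 1·13^0 + 11·13^1
  c_4 = 79 = 1·13^0 + 6·13^1
  c_5 = 17 = 4·13^0 + 1·13^1
  c_6 = 93 = 2·13^0 + 7·13^1
Factor λ_0 = (2, 5, 1, 1, 4, 2)
Factor λ_1 = (10, 1, 11, 6, 1, 7)

((2, 5, 1, 1, 4, 2), (10, 1, 11, 6, 1, 7))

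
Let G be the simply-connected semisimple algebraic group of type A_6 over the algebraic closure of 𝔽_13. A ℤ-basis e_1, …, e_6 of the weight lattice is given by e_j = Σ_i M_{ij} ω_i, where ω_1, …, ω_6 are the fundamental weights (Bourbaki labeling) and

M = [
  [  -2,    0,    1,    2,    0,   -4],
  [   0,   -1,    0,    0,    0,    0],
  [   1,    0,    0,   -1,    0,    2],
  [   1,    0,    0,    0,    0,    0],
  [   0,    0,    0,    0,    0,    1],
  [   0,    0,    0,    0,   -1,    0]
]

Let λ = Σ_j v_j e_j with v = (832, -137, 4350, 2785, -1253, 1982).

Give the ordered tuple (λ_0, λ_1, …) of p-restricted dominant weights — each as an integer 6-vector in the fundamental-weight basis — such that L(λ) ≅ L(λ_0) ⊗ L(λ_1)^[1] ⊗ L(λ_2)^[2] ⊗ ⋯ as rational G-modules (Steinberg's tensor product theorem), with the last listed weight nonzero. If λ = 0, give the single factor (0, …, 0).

((3, 7, 9, 0, 6, 5), (12, 10, 11, 12, 9, 5), (1, 0, 11, 4, 11, 7))

Compute c_i = Σ_j M_{ij} v_j with v = (832, -137, 4350, 2785, -1253, 1982):
  c_1 = -2*832 + 0*-137 + 1*4350 + 2*2785 + 0*-1253 + -4*1982 = 328
  c_2 = 0*832 + -1*-137 + 0*4350 + 0*2785 + 0*-1253 + 0*1982 = 137
  c_3 = 1*832 + 0*-137 + 0*4350 + -1*2785 + 0*-1253 + 2*1982 = 2011
  c_4 = 1*832 + 0*-137 + 0*4350 + 0*2785 + 0*-1253 + 0*1982 = 832
  c_5 = 0*832 + 0*-137 + 0*4350 + 0*2785 + 0*-1253 + 1*1982 = 1982
  c_6 = 0*832 + 0*-137 + 0*4350 + 0*2785 + -1*-1253 + 0*1982 = 1253
Expand coordinatewise in base 13:
  c_1 = 328 = 3·13^0 + 12·13^1 + 1·13^2
  c_2 = 137 = 7·13^0 + 10·13^1
  c_3 = 2011 = 9·13^0 + 11·13^1 + 11·13^2
  c_4 = 832 = 0·13^0 + 12·13^1 + 4·13^2
  c_5 = 1982 = 6·13^0 + 9·13^1 + 11·13^2
  c_6 = 1253 = 5·13^0 + 5·13^1 + 7·13^2
λ_0 = (3, 7, 9, 0, 6, 5)
λ_1 = (12, 10, 11, 12, 9, 5)
λ_2 = (1, 0, 11, 4, 11, 7)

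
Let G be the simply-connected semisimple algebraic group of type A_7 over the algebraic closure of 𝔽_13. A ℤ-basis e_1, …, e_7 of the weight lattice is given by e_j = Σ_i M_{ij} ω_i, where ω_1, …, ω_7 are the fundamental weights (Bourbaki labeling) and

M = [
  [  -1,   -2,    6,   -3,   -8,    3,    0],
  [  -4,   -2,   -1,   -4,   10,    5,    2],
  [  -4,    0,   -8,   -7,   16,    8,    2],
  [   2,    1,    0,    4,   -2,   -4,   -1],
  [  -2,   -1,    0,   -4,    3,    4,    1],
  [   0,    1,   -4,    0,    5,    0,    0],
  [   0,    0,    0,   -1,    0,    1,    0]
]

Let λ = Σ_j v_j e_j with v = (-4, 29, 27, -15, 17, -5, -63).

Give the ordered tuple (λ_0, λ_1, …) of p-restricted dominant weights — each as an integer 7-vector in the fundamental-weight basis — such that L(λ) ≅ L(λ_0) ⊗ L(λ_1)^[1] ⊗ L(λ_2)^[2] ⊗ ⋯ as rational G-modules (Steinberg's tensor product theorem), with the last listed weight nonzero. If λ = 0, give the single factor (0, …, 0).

((2, 10, 11, 10, 7, 6, 10),)

ω-coordinates c = M·v, v = (-4, 29, 27, -15, 17, -5, -63):
  c_1 = (-1)·(-4) + (-2)·(29) + (6)·(27) + (-3)·(-15) + (-8)·(17) + (3)·(-5) + (0)·(-63) = 2
  c_2 = (-4)·(-4) + (-2)·(29) + (-1)·(27) + (-4)·(-15) + (10)·(17) + (5)·(-5) + (2)·(-63) = 10
  c_3 = (-4)·(-4) + (0)·(29) + (-8)·(27) + (-7)·(-15) + (16)·(17) + (8)·(-5) + (2)·(-63) = 11
  c_4 = (2)·(-4) + (1)·(29) + (0)·(27) + (4)·(-15) + (-2)·(17) + (-4)·(-5) + (-1)·(-63) = 10
  c_5 = (-2)·(-4) + (-1)·(29) + (0)·(27) + (-4)·(-15) + (3)·(17) + (4)·(-5) + (1)·(-63) = 7
  c_6 = (0)·(-4) + (1)·(29) + (-4)·(27) + (0)·(-15) + (5)·(17) + (0)·(-5) + (0)·(-63) = 6
  c_7 = (0)·(-4) + (0)·(29) + (0)·(27) + (-1)·(-15) + (0)·(17) + (1)·(-5) + (0)·(-63) = 10
Expand coordinatewise in base 13:
  c_1 = 2 = 2·13^0
  c_2 = 10 = 10·13^0
  c_3 = 11 = 11·13^0
  c_4 = 10 = 10·13^0
  c_5 = 7 = 7·13^0
  c_6 = 6 = 6·13^0
  c_7 = 10 = 10·13^0
Factor λ_0 = (2, 10, 11, 10, 7, 6, 10)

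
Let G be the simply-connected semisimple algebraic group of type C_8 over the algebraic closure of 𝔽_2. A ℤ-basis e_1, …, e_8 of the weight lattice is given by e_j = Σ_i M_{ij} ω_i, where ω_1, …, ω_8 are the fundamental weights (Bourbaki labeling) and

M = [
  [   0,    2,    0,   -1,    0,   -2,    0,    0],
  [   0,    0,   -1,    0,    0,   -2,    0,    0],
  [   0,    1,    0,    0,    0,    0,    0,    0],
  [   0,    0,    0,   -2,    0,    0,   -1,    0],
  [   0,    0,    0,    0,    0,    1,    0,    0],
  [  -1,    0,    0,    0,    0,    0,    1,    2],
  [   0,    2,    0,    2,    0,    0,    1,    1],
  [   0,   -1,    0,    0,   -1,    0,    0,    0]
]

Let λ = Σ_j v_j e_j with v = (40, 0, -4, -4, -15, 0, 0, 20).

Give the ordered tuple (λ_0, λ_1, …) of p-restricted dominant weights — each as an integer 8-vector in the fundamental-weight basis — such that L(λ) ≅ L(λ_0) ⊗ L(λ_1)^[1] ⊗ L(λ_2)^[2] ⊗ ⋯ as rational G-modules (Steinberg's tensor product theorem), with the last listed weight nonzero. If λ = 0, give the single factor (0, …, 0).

Change of basis e → ω: c = M·v where v = (40, 0, -4, -4, -15, 0, 0, 20):
  c_1 = 0·40 + 2·0 + (0)·(-4) + (-1)·(-4) + (0)·(-15) + (-2)·(0) + 0·0 + 0·20 = 4
  c_2 = 0·40 + 0·0 + (-1)·(-4) + (0)·(-4) + (0)·(-15) + (-2)·(0) + 0·0 + 0·20 = 4
  c_3 = 0·40 + 1·0 + (0)·(-4) + (0)·(-4) + (0)·(-15) + 0·0 + 0·0 + 0·20 = 0
  c_4 = 0·40 + 0·0 + (0)·(-4) + (-2)·(-4) + (0)·(-15) + 0·0 + (-1)·(0) + 0·20 = 8
  c_5 = 0·40 + 0·0 + (0)·(-4) + (0)·(-4) + (0)·(-15) + 1·0 + 0·0 + 0·20 = 0
  c_6 = (-1)·(40) + 0·0 + (0)·(-4) + (0)·(-4) + (0)·(-15) + 0·0 + 1·0 + 2·20 = 0
  c_7 = 0·40 + 2·0 + (0)·(-4) + (2)·(-4) + (0)·(-15) + 0·0 + 1·0 + 1·20 = 12
  c_8 = 0·40 + (-1)·(0) + (0)·(-4) + (0)·(-4) + (-1)·(-15) + 0·0 + 0·0 + 0·20 = 15
Expand coordinatewise in base 2:
  c_1 = 4 = 0·2^0 + 0·2^1 + 1·2^2
  c_2 = 4 = 0·2^0 + 0·2^1 + 1·2^2
  c_3 = 0
  c_4 = 8 = 0·2^0 + 0·2^1 + 0·2^2 + 1·2^3
  c_5 = 0
  c_6 = 0
  c_7 = 12 = 0·2^0 + 0·2^1 + 1·2^2 + 1·2^3
  c_8 = 15 = 1·2^0 + 1·2^1 + 1·2^2 + 1·2^3
p-restricted factor λ_0 = (0, 0, 0, 0, 0, 0, 0, 1)
p-restricted factor λ_1 = (0, 0, 0, 0, 0, 0, 0, 1)
p-restricted factor λ_2 = (1, 1, 0, 0, 0, 0, 1, 1)
p-restricted factor λ_3 = (0, 0, 0, 1, 0, 0, 1, 1)

((0, 0, 0, 0, 0, 0, 0, 1), (0, 0, 0, 0, 0, 0, 0, 1), (1, 1, 0, 0, 0, 0, 1, 1), (0, 0, 0, 1, 0, 0, 1, 1))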